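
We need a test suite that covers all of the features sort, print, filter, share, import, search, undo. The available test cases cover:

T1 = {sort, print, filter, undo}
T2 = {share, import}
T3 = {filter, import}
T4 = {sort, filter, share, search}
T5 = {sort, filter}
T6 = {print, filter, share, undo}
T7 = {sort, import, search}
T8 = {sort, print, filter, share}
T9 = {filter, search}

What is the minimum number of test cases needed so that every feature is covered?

2

T6, T7 together cover {sort, print, filter, share, import, search, undo} — every feature.
No single test case contains all 7 features, so 2 is optimal.
Greedy (largest uncovered first) would take T1, T2, T4 — 3 test cases — but 2 suffice.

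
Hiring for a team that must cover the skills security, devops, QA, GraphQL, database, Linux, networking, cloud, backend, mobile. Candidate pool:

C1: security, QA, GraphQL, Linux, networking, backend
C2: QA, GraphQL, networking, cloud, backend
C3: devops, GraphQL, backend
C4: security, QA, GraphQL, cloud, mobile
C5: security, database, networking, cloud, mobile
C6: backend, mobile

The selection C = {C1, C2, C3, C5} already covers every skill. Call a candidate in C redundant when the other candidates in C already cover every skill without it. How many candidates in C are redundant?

Drop C1: Linux uncovered — not redundant.
Drop C2: the rest still cover every skill — redundant.
Drop C3: devops uncovered — not redundant.
Drop C5: database, mobile uncovered — not redundant.
1 redundant: C2.

1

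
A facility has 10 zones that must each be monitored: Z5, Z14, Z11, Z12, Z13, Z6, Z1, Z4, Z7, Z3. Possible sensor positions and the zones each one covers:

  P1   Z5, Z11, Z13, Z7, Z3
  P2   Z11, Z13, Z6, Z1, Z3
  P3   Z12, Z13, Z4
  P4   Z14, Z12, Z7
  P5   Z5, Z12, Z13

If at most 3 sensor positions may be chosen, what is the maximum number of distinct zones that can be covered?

9

Choosing P1, P2, P3 covers {Z5, Z11, Z12, Z13, Z6, Z1, Z4, Z7, Z3} — 9 zones.
No choice of 3 sensor positions does better; here Z14 is left uncovered.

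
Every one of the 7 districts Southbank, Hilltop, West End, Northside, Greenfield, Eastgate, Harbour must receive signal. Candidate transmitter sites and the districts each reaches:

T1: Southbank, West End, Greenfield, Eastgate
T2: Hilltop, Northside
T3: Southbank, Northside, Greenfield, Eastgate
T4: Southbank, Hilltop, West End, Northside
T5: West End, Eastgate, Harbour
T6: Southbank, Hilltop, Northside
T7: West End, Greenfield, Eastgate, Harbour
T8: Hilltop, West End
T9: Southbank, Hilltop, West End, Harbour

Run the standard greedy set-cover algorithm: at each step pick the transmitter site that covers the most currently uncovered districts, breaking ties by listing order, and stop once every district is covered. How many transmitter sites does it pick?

Pick 1: T1 covers 4 new districts (Southbank, West End, Greenfield, Eastgate).
Pick 2: T2 covers 2 new districts (Hilltop, Northside).
Pick 3: T5 covers 1 new districts (Harbour).
Greedy uses 3 transmitter sites. (The true minimum is 2.)

3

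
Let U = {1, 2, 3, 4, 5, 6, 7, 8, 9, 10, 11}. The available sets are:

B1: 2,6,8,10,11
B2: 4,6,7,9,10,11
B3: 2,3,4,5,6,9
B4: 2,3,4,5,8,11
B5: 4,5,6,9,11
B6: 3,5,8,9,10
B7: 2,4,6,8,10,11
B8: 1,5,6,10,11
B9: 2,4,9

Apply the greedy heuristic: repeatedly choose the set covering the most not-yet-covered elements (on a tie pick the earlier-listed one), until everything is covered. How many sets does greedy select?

3

Pick 1: B2 covers 6 new elements (4, 6, 7, 9, 10, 11).
Pick 2: B4 covers 4 new elements (2, 3, 5, 8).
Pick 3: B8 covers 1 new elements (1).
Greedy uses 3 sets.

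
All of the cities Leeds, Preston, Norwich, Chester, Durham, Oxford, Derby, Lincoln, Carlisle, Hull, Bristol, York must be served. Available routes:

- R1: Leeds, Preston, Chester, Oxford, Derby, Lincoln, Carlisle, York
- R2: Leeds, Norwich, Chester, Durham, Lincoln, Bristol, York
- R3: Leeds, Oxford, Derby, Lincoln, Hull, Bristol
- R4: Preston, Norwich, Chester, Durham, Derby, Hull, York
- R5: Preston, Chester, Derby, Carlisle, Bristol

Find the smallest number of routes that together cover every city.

R1, R2, R3 together cover {Leeds, Preston, Norwich, Chester, Durham, Oxford, Derby, Lincoln, Carlisle, Hull, Bristol, York} — every city.
No 2 of the 5 routes cover everything (all 10 pairs fall short), so 3 is minimum.

3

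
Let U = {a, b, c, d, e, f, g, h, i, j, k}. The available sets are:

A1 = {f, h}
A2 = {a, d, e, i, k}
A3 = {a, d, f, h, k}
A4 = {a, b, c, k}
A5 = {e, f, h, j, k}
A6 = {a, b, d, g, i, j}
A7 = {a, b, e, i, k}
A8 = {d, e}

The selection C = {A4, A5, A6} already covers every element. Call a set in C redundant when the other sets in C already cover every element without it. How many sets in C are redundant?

Drop A4: c uncovered — not redundant.
Drop A5: e, f, h uncovered — not redundant.
Drop A6: d, g, i uncovered — not redundant.
None of the sets in C is redundant.

0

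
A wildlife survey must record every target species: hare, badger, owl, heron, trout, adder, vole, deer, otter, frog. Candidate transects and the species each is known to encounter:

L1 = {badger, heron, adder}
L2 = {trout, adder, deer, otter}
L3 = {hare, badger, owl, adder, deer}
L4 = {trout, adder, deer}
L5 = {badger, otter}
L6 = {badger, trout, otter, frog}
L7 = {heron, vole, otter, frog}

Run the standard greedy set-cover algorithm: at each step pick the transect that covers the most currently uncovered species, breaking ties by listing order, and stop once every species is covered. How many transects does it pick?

Pick 1: L3 covers 5 new species (hare, badger, owl, adder, deer).
Pick 2: L7 covers 4 new species (heron, vole, otter, frog).
Pick 3: L2 covers 1 new species (trout).
Greedy uses 3 transects.

3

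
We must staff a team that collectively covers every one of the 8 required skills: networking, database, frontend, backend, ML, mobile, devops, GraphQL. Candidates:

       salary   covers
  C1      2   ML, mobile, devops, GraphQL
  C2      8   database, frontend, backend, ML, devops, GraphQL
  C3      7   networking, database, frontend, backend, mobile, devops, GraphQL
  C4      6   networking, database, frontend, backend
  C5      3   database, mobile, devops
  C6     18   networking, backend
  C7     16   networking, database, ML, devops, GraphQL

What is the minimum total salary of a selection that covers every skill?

C1, C4 cover every skill at salary 2 + 6 = 8.
Any cover uses at least 2 candidates; among all covering selections none totals below 8.

8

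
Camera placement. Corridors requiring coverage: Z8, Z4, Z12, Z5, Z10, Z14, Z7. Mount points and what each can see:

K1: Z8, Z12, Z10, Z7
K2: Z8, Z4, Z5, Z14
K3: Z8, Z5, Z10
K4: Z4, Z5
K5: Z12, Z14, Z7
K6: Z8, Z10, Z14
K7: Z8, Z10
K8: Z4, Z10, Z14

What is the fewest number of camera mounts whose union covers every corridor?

K1, K2 together cover {Z8, Z4, Z12, Z5, Z10, Z14, Z7} — every corridor.
No single camera mount contains all 7 corridors, so 2 is optimal.

2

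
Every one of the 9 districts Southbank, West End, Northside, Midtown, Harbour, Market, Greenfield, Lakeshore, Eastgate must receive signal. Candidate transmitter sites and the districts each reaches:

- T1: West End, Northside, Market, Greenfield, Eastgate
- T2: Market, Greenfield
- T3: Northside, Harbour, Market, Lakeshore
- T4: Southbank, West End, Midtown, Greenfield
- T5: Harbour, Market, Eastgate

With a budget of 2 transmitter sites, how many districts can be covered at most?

8

Choosing T3, T4 covers {Southbank, West End, Northside, Midtown, Harbour, Market, Greenfield, Lakeshore} — 8 districts.
No choice of 2 transmitter sites does better; here Eastgate is left uncovered.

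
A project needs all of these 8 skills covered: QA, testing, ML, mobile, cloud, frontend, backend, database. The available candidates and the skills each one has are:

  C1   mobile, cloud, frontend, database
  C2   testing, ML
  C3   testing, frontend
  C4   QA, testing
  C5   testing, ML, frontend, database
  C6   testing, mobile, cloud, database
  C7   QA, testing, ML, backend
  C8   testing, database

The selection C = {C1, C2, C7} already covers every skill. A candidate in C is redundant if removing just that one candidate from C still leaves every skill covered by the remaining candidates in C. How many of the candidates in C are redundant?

1

Drop C1: mobile, cloud, frontend, database uncovered — not redundant.
Drop C2: the rest still cover every skill — redundant.
Drop C7: QA, backend uncovered — not redundant.
1 redundant: C2.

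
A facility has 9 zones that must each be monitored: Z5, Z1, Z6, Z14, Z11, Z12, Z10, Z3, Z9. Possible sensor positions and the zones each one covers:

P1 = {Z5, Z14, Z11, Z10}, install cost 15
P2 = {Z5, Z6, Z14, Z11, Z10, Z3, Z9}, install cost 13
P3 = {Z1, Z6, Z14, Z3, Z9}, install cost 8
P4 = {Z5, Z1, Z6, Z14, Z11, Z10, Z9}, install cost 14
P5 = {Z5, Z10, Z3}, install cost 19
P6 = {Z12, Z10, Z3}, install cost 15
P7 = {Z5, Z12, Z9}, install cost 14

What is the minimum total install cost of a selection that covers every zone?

P4, P6 cover every zone at install cost 14 + 15 = 29.
Any cover uses at least 2 sensor positions; among all covering selections none totals below 29.
Greedy by coverage-per-install cost would pick P3, P2, P7 for 35 — worse than the optimum 29.

29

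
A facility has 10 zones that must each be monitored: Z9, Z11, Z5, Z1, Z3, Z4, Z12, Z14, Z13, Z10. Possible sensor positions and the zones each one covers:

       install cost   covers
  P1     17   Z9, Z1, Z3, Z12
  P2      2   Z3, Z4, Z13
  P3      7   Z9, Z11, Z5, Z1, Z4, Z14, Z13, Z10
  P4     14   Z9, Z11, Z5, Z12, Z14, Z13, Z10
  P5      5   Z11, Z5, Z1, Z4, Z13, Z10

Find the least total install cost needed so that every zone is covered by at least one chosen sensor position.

21

P2, P4, P5 cover every zone at install cost 2 + 14 + 5 = 21.
Any cover uses at least 2 sensor positions; among all covering selections none totals below 21.
Greedy by coverage-per-install cost would pick P2, P3, P4 for 23 — worse than the optimum 21.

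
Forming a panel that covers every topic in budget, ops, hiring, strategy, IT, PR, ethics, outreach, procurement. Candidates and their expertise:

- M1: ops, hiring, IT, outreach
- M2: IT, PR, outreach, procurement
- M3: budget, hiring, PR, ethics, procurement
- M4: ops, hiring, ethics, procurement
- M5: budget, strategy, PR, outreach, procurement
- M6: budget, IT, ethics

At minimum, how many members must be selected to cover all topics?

3

M1, M3, M5 together cover {budget, ops, hiring, strategy, IT, PR, ethics, outreach, procurement} — every topic.
No 2 of the 6 members cover everything (all 15 pairs fall short), so 3 is minimum.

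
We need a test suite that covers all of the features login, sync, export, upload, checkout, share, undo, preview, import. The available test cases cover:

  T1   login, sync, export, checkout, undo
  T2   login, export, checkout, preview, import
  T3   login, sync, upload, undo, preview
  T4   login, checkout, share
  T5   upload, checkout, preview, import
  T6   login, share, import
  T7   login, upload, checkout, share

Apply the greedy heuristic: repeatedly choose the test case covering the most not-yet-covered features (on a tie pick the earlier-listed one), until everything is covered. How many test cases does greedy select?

Pick 1: T1 covers 5 new features (login, sync, export, checkout, undo).
Pick 2: T5 covers 3 new features (upload, preview, import).
Pick 3: T4 covers 1 new features (share).
Greedy uses 3 test cases.

3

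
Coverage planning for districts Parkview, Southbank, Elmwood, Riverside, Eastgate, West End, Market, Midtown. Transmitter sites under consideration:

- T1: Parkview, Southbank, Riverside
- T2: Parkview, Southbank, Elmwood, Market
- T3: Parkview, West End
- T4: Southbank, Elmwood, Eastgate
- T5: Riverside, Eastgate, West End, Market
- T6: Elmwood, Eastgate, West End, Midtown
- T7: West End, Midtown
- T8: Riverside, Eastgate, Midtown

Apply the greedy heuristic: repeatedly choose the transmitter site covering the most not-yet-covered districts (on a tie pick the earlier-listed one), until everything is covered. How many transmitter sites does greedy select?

Pick 1: T2 covers 4 new districts (Parkview, Southbank, Elmwood, Market).
Pick 2: T5 covers 3 new districts (Riverside, Eastgate, West End).
Pick 3: T6 covers 1 new districts (Midtown).
Greedy uses 3 transmitter sites.

3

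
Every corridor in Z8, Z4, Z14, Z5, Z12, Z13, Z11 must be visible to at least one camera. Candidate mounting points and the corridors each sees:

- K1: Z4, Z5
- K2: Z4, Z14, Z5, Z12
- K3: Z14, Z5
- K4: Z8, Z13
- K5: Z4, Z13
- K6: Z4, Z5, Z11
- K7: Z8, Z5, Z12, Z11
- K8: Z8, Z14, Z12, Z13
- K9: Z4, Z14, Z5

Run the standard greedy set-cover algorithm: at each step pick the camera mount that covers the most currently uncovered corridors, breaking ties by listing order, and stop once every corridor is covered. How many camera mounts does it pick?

Pick 1: K2 covers 4 new corridors (Z4, Z14, Z5, Z12).
Pick 2: K4 covers 2 new corridors (Z8, Z13).
Pick 3: K6 covers 1 new corridors (Z11).
Greedy uses 3 camera mounts. (The true minimum is 2.)

3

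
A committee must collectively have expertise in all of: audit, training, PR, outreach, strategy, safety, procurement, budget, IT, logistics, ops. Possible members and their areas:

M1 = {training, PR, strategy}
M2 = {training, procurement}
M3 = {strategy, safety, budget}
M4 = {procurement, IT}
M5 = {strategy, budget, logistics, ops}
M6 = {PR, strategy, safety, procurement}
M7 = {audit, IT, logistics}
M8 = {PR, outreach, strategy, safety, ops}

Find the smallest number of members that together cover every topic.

M2, M3, M7, M8 together cover {audit, training, PR, outreach, strategy, safety, procurement, budget, IT, logistics, ops} — every topic.
No 3 of the 8 members cover everything (all 56 triples fall short), so 4 is minimum.

4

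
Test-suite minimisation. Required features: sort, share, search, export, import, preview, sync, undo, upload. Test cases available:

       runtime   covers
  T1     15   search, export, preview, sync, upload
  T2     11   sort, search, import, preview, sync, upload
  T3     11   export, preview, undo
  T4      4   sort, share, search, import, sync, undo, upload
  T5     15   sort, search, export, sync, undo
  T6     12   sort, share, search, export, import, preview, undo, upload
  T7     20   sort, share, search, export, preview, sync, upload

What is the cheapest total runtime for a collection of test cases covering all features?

T3, T4 cover every feature at runtime 11 + 4 = 15.
Any cover uses at least 2 test cases; among all covering selections none totals below 15.

15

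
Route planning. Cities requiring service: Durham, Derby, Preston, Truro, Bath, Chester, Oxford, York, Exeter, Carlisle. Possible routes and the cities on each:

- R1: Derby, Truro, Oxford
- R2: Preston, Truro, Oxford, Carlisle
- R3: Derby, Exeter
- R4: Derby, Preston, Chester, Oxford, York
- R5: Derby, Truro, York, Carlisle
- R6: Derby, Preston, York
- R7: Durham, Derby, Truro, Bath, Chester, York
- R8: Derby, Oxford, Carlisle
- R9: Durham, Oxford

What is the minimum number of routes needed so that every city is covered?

3

R2, R3, R7 together cover {Durham, Derby, Preston, Truro, Bath, Chester, Oxford, York, Exeter, Carlisle} — every city.
No 2 of the 9 routes cover everything (all 36 pairs fall short), so 3 is minimum.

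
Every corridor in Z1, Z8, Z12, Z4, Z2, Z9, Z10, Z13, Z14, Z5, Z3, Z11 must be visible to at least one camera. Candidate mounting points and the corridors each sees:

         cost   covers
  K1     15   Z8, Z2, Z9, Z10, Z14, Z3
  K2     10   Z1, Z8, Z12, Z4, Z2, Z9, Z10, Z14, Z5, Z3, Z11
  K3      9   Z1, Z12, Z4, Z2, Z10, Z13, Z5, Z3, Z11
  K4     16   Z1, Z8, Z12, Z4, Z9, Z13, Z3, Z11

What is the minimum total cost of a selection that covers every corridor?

19

K2, K3 cover every corridor at cost 10 + 9 = 19.
Any cover uses at least 2 camera mounts; among all covering selections none totals below 19.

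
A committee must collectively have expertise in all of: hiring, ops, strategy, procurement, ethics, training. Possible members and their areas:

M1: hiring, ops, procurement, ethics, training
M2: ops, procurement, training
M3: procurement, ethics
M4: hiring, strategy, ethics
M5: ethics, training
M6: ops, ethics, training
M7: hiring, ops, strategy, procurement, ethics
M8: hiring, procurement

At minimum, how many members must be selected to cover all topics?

M1, M4 together cover {hiring, ops, strategy, procurement, ethics, training} — every topic.
No single member contains all 6 topics, so 2 is optimal.

2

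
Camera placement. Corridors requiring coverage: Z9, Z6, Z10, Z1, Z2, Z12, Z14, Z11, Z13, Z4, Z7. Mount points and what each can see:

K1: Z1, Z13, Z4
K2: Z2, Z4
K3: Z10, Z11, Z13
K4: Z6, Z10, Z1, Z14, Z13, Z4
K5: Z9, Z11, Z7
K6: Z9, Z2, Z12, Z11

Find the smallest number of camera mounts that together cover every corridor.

K4, K5, K6 together cover {Z9, Z6, Z10, Z1, Z2, Z12, Z14, Z11, Z13, Z4, Z7} — every corridor.
No 2 of the 6 camera mounts cover everything (all 15 pairs fall short), so 3 is minimum.

3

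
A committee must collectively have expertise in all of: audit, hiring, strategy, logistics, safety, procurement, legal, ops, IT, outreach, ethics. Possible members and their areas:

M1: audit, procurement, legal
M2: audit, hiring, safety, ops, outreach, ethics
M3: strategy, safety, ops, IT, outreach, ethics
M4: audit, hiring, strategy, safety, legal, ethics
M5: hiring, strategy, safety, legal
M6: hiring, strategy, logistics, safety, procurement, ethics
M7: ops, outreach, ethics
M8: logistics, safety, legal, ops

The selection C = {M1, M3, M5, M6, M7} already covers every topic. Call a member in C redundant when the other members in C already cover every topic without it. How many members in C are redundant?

Drop M1: audit uncovered — not redundant.
Drop M3: IT uncovered — not redundant.
Drop M5: the rest still cover every topic — redundant.
Drop M6: logistics uncovered — not redundant.
Drop M7: the rest still cover every topic — redundant.
2 redundant: M5, M7.

2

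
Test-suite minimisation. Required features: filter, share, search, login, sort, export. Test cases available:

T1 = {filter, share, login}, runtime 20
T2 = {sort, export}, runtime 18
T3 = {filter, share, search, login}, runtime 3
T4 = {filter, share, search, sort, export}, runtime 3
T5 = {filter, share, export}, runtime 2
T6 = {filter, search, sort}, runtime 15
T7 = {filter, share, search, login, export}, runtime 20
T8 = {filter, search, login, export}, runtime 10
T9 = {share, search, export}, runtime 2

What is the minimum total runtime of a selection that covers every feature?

6

T3, T4 cover every feature at runtime 3 + 3 = 6.
Any cover uses at least 2 test cases; among all covering selections none totals below 6.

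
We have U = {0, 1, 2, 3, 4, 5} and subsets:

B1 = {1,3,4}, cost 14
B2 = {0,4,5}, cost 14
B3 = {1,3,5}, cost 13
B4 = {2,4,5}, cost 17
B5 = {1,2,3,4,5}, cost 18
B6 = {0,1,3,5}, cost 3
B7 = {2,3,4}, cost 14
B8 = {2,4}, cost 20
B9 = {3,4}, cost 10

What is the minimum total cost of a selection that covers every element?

17

B6, B7 cover every element at cost 3 + 14 = 17.
Any cover uses at least 2 sets; among all covering selections none totals below 17.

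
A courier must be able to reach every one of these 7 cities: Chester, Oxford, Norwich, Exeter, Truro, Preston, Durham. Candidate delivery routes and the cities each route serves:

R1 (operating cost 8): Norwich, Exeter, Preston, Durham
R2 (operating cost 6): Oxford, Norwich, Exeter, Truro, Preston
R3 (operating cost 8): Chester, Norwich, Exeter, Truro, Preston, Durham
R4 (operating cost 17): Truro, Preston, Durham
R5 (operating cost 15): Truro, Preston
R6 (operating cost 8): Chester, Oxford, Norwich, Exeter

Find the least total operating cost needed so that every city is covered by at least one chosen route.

14

R2, R3 cover every city at operating cost 6 + 8 = 14.
Any cover uses at least 2 routes; among all covering selections none totals below 14.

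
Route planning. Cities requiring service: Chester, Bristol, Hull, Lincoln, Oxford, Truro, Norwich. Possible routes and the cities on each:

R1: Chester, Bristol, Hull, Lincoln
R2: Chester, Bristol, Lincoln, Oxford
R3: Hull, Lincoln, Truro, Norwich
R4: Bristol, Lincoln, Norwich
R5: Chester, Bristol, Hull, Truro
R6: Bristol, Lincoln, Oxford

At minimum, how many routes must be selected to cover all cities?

R2, R3 together cover {Chester, Bristol, Hull, Lincoln, Oxford, Truro, Norwich} — every city.
No single route contains all 7 cities, so 2 is optimal.
Greedy (largest uncovered first) would take R1, R3, R2 — 3 routes — but 2 suffice.

2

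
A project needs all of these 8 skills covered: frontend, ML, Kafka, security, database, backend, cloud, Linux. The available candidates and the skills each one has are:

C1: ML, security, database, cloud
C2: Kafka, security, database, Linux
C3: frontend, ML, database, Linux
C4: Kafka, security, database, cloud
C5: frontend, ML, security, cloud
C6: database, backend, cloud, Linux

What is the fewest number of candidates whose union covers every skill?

3

C2, C3, C6 together cover {frontend, ML, Kafka, security, database, backend, cloud, Linux} — every skill.
No 2 of the 6 candidates cover everything (all 15 pairs fall short), so 3 is minimum.
Greedy (largest uncovered first) would take C1, C2, C3, C6 — 4 candidates — but 3 suffice.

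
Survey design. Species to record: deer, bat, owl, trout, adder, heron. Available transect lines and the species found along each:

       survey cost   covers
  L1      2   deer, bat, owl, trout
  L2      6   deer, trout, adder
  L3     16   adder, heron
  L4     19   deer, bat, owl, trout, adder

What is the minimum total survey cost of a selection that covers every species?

L1, L3 cover every species at survey cost 2 + 16 = 18.
Any cover uses at least 2 transects; among all covering selections none totals below 18.

18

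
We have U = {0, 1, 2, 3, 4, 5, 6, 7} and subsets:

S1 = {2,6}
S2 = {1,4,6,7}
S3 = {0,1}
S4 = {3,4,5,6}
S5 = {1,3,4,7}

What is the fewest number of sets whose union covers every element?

4

S1, S2, S3, S4 together cover {0, 1, 2, 3, 4, 5, 6, 7} — every element.
No 3 of the 5 sets cover everything (all 10 triples fall short), so 4 is minimum.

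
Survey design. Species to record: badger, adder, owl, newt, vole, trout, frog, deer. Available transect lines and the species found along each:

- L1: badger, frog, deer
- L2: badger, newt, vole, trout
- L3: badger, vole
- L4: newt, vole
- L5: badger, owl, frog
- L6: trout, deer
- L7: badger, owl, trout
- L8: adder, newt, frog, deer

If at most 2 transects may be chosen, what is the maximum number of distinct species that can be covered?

7

Choosing L2, L8 covers {badger, adder, newt, vole, trout, frog, deer} — 7 species.
No choice of 2 transects does better; here owl is left uncovered.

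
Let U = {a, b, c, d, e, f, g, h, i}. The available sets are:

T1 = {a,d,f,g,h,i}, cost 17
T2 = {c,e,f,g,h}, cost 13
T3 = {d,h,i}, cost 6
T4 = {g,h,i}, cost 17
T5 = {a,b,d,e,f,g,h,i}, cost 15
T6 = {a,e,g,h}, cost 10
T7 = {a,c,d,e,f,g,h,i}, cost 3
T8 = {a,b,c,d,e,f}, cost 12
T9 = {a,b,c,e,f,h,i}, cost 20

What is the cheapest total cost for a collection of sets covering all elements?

15

T7, T8 cover every element at cost 3 + 12 = 15.
Any cover uses at least 2 sets; among all covering selections none totals below 15.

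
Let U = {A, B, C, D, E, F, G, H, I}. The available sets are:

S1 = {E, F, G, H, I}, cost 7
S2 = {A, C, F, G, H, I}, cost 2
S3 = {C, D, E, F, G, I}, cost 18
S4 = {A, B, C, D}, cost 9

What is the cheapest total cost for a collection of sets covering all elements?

S1, S4 cover every element at cost 7 + 9 = 16.
Any cover uses at least 2 sets; among all covering selections none totals below 16.

16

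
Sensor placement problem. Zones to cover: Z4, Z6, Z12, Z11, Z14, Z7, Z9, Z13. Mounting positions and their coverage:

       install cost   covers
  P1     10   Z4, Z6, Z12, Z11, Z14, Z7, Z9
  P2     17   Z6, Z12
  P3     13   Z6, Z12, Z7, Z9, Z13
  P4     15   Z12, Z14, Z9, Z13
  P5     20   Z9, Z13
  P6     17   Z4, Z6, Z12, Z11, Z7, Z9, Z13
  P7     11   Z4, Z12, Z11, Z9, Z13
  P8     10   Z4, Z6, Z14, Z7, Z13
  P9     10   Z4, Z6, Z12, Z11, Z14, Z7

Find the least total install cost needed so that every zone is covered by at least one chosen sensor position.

20

P1, P8 cover every zone at install cost 10 + 10 = 20.
Any cover uses at least 2 sensor positions; among all covering selections none totals below 20.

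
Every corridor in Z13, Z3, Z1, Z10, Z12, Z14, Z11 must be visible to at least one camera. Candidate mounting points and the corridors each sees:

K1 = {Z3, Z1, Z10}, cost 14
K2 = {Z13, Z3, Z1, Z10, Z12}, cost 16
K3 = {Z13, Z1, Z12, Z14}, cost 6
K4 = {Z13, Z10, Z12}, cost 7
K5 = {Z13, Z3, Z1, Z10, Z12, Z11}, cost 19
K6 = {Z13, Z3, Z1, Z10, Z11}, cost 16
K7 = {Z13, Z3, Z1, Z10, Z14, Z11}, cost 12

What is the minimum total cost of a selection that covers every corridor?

K3, K7 cover every corridor at cost 6 + 12 = 18.
Any cover uses at least 2 camera mounts; among all covering selections none totals below 18.

18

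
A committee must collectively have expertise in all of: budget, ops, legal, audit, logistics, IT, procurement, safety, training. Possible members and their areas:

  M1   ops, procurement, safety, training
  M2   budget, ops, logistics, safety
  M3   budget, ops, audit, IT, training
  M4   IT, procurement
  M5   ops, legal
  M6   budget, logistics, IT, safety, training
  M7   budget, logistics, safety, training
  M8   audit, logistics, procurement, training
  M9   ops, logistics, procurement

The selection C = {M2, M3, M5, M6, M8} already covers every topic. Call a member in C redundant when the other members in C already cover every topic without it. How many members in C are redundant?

Drop M2: the rest still cover every topic — redundant.
Drop M3: the rest still cover every topic — redundant.
Drop M5: legal uncovered — not redundant.
Drop M6: the rest still cover every topic — redundant.
Drop M8: procurement uncovered — not redundant.
3 redundant: M2, M3, M6.

3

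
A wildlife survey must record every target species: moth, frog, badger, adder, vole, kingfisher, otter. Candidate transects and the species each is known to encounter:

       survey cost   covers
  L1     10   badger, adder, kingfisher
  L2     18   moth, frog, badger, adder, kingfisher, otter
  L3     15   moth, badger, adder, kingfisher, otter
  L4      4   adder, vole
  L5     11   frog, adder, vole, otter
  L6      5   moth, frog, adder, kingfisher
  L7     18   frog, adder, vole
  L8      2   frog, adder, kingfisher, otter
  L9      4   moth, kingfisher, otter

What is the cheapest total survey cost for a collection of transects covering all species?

L1, L4, L8, L9 cover every species at survey cost 10 + 4 + 2 + 4 = 20.
Any cover uses at least 2 transects; among all covering selections none totals below 20.

20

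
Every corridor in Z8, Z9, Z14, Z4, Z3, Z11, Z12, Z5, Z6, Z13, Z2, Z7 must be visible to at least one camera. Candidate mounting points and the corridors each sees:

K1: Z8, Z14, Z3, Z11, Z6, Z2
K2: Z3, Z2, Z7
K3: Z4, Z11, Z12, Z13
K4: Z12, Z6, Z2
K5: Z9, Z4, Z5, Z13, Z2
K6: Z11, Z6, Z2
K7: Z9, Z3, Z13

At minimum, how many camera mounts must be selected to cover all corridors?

4

K1, K2, K3, K5 together cover {Z8, Z9, Z14, Z4, Z3, Z11, Z12, Z5, Z6, Z13, Z2, Z7} — every corridor.
No 3 of the 7 camera mounts cover everything (all 35 triples fall short), so 4 is minimum.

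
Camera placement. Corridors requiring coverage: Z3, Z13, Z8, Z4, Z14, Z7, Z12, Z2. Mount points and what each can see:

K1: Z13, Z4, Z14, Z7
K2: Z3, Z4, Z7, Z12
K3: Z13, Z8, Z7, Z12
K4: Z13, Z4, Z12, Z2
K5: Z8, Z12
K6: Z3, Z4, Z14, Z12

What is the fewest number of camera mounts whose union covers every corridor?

3

K3, K4, K6 together cover {Z3, Z13, Z8, Z4, Z14, Z7, Z12, Z2} — every corridor.
No 2 of the 6 camera mounts cover everything (all 15 pairs fall short), so 3 is minimum.
Greedy (largest uncovered first) would take K1, K2, K3, K4 — 4 camera mounts — but 3 suffice.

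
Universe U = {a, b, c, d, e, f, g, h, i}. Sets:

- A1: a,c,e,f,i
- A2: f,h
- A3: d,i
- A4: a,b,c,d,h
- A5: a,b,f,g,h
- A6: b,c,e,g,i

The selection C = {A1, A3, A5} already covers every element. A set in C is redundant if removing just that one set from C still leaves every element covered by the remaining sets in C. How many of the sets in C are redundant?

Drop A1: c, e uncovered — not redundant.
Drop A3: d uncovered — not redundant.
Drop A5: b, g, h uncovered — not redundant.
None of the sets in C is redundant.

0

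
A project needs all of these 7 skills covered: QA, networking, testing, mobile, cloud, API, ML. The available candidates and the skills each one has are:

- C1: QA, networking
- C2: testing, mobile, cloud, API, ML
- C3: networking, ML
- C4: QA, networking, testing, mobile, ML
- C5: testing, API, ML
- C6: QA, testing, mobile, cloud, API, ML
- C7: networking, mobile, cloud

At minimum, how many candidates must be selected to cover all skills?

C1, C2 together cover {QA, networking, testing, mobile, cloud, API, ML} — every skill.
No single candidate contains all 7 skills, so 2 is optimal.

2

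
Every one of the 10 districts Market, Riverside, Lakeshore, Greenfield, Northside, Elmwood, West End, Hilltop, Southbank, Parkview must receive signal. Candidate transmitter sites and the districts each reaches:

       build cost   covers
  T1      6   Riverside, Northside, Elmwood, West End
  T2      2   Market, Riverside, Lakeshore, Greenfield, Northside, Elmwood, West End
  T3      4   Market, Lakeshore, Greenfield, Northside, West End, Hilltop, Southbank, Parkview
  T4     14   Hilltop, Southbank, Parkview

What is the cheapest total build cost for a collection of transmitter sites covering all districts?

T2, T3 cover every district at build cost 2 + 4 = 6.
Any cover uses at least 2 transmitter sites; among all covering selections none totals below 6.

6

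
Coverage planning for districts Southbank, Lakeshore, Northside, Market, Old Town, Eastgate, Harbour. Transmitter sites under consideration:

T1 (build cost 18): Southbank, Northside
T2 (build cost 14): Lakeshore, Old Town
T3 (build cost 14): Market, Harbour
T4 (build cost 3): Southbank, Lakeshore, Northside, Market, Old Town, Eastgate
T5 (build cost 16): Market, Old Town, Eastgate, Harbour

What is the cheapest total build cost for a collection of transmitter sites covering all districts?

17

T3, T4 cover every district at build cost 14 + 3 = 17.
Any cover uses at least 2 transmitter sites; among all covering selections none totals below 17.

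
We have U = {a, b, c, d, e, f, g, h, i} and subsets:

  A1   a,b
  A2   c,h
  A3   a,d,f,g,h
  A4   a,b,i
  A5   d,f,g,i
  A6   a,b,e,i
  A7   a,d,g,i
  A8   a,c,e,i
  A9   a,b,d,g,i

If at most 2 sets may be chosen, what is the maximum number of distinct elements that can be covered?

8

Choosing A3, A6 covers {a, b, d, e, f, g, h, i} — 8 elements.
No choice of 2 sets does better; here c is left uncovered.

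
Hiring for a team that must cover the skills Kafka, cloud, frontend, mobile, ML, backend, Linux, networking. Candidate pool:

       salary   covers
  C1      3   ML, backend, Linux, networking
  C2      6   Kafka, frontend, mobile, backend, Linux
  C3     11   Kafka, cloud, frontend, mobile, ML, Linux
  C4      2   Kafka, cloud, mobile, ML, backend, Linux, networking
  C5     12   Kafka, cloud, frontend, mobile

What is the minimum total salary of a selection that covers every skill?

C2, C4 cover every skill at salary 6 + 2 = 8.
Any cover uses at least 2 candidates; among all covering selections none totals below 8.

8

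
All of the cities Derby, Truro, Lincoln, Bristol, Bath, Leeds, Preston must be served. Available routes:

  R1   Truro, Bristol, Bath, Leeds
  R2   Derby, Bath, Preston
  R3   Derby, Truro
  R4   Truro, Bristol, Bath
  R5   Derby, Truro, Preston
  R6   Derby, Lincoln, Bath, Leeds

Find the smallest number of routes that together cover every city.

R1, R2, R6 together cover {Derby, Truro, Lincoln, Bristol, Bath, Leeds, Preston} — every city.
No 2 of the 6 routes cover everything (all 15 pairs fall short), so 3 is minimum.

3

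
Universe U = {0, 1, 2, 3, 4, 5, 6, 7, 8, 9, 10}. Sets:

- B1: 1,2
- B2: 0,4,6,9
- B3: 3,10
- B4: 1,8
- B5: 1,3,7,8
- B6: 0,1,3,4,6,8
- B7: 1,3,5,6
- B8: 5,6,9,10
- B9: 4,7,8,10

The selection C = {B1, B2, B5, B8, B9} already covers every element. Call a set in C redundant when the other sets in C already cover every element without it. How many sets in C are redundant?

1

Drop B1: 2 uncovered — not redundant.
Drop B2: 0 uncovered — not redundant.
Drop B5: 3 uncovered — not redundant.
Drop B8: 5 uncovered — not redundant.
Drop B9: the rest still cover every element — redundant.
1 redundant: B9.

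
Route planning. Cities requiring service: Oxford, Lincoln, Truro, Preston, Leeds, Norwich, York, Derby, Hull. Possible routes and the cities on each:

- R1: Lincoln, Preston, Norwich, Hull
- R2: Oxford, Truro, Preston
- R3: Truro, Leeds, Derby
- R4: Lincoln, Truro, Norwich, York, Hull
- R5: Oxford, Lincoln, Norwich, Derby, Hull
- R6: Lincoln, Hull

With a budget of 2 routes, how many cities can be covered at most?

Choosing R1, R3 covers {Lincoln, Truro, Preston, Leeds, Norwich, Derby, Hull} — 7 cities.
No choice of 2 routes does better; here Oxford, York are left uncovered.

7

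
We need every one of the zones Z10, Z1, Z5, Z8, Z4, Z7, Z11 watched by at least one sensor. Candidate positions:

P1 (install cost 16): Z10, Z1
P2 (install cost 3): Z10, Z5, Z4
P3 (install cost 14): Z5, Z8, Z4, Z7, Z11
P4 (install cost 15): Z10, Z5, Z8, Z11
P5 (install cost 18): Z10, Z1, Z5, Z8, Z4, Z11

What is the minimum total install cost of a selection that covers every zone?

P1, P3 cover every zone at install cost 16 + 14 = 30.
Any cover uses at least 2 sensor positions; among all covering selections none totals below 30.

30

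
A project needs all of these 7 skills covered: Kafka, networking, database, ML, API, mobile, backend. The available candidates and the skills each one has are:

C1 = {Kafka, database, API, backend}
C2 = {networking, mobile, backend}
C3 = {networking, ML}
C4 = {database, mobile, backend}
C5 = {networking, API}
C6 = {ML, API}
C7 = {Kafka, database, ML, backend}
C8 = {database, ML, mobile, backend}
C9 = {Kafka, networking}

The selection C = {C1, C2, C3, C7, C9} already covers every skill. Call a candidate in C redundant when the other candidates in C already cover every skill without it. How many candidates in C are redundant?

Drop C1: API uncovered — not redundant.
Drop C2: mobile uncovered — not redundant.
Drop C3: the rest still cover every skill — redundant.
Drop C7: the rest still cover every skill — redundant.
Drop C9: the rest still cover every skill — redundant.
3 redundant: C3, C7, C9.

3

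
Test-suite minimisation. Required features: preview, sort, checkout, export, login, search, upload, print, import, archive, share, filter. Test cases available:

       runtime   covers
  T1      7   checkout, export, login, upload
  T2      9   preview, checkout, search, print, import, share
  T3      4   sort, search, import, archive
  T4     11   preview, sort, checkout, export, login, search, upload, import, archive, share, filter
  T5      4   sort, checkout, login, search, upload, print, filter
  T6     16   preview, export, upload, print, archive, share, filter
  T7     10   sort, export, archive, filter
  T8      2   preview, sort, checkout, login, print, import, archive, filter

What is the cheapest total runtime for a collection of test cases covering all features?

13

T4, T8 cover every feature at runtime 11 + 2 = 13.
Any cover uses at least 2 test cases; among all covering selections none totals below 13.
Greedy by coverage-per-runtime would pick T8, T5, T4 for 17 — worse than the optimum 13.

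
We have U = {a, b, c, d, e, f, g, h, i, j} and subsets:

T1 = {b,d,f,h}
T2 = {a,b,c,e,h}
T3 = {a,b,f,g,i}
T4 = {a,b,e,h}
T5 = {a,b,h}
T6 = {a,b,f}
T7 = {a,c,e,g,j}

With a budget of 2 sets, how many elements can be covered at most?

Choosing T1, T7 covers {a, b, c, d, e, f, g, h, j} — 9 elements.
No choice of 2 sets does better; here i is left uncovered.

9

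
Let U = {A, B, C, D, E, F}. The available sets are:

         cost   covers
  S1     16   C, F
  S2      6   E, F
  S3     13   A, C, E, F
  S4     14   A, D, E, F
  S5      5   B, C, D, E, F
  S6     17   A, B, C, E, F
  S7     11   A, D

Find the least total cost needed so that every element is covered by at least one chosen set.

S5, S7 cover every element at cost 5 + 11 = 16.
Any cover uses at least 2 sets; among all covering selections none totals below 16.

16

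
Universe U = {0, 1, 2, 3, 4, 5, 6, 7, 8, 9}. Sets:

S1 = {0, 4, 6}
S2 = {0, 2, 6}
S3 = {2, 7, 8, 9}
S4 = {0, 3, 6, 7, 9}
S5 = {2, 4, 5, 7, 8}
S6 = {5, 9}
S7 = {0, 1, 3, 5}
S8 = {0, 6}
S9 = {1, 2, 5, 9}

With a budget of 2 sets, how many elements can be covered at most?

9

Choosing S4, S5 covers {0, 2, 3, 4, 5, 6, 7, 8, 9} — 9 elements.
No choice of 2 sets does better; here 1 is left uncovered.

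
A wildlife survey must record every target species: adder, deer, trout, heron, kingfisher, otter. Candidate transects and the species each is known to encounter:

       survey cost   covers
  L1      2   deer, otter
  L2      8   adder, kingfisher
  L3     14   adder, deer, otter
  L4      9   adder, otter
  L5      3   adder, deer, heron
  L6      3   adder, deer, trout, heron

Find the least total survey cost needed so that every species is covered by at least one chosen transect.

13

L1, L2, L6 cover every species at survey cost 2 + 8 + 3 = 13.
Any cover uses at least 3 transects; among all covering selections none totals below 13.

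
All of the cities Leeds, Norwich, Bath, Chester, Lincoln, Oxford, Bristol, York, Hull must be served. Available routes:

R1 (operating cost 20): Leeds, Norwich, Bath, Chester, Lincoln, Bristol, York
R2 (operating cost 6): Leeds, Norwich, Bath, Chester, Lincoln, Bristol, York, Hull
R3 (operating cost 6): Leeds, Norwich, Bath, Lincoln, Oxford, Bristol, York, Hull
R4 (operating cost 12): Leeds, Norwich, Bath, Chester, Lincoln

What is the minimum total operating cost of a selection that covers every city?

12

R2, R3 cover every city at operating cost 6 + 6 = 12.
Any cover uses at least 2 routes; among all covering selections none totals below 12.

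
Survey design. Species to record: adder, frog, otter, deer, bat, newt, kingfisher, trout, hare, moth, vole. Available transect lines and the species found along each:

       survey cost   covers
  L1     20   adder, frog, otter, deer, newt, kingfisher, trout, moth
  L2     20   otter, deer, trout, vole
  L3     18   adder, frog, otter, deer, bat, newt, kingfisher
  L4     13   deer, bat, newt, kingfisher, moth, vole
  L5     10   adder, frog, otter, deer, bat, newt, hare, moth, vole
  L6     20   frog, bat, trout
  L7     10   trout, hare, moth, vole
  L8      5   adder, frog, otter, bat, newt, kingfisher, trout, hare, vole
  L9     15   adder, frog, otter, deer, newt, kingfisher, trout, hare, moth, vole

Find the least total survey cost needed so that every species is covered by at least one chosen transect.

15

L5, L8 cover every species at survey cost 10 + 5 = 15.
Any cover uses at least 2 transects; among all covering selections none totals below 15.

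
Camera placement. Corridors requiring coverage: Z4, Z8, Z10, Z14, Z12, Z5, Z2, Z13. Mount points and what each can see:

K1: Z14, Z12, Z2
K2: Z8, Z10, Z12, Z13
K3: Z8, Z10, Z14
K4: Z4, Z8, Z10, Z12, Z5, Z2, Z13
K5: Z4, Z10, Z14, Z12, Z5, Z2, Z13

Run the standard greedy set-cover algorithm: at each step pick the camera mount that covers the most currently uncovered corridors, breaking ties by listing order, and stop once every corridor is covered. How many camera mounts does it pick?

2

Pick 1: K4 covers 7 new corridors (Z4, Z8, Z10, Z12, Z5, Z2, Z13).
Pick 2: K1 covers 1 new corridors (Z14).
Greedy uses 2 camera mounts.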